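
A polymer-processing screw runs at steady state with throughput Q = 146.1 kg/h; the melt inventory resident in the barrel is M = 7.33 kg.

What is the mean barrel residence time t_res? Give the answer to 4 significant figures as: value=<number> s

value=180.6 s

Throughput in SI: Q_s = 146.1 kg/h ÷ 3600 s/h = 0.0405833 kg/s
t_res = M / Q_s = 7.33 ÷ 0.0405833 = 180.616 s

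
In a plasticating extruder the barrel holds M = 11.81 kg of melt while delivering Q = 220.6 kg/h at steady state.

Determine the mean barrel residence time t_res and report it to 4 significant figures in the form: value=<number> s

Throughput in SI: Q_s = 220.6 kg/h ÷ 3600 s/h = 0.0612778 kg/s
t_res = M / Q_s = 11.81 ÷ 0.0612778 = 192.729 s

value=192.7 s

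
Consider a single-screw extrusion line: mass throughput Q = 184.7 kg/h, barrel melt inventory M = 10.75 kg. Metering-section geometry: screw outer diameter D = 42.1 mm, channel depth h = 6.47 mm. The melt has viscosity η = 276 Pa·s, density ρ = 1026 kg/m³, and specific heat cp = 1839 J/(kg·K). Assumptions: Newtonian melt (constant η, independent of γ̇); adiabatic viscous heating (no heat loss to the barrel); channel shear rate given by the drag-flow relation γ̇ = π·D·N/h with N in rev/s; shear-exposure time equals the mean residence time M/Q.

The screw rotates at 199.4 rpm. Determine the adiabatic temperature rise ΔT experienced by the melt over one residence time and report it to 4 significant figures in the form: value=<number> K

Q_s = Q / 3600 = 184.7 / 3600 = 0.0513056 kg/s
t_res = M / Q_s = 10.75 / 0.0513056 = 209.529 s
Geometry in metres: D = 42.1 mm → 0.0421 m, h = 6.47 mm → 0.00647 m; screw speed N = 199.4 rpm = 3.32333 rev/s
Shear rate: γ̇ = πDN/h = π·0.0421·3.32333/0.00647 = 67.9363 s⁻¹
ΔT = η·γ̇²·t_res/(ρ·cp) = [276 × 67.9363² × 209.529] / [1026 × 1839] = 141.458 K

value=141.5 K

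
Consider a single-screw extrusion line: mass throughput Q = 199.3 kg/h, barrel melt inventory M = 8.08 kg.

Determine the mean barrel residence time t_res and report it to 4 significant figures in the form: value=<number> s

Q_s = Q / 3600 = 199.3 / 3600 = 0.0553611 kg/s
t_res = M / Q_s = 8.08 ÷ 0.0553611 = 145.951 s

value=146.0 s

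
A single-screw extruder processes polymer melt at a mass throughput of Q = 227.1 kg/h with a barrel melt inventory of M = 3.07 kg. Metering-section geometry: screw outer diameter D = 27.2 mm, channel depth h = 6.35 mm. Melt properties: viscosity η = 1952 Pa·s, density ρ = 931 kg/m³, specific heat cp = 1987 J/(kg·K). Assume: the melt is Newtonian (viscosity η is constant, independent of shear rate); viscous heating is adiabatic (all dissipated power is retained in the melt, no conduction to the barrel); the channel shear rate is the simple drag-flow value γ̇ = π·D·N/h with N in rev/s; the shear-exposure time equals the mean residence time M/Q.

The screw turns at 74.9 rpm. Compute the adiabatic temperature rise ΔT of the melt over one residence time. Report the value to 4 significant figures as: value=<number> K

value=14.49 K

Throughput in SI: Q_s = 227.1 kg/h ÷ 3600 s/h = 0.0630833 kg/s
t_res = M / Q_s = 3.07 ÷ 0.0630833 = 48.6658 s
D = 27.2 mm = 0.0272 m;  h = 6.35 mm = 0.00635 m;  N = 74.9 rpm / 60 = 1.24833 rev/s
γ̇ = π D N / h = (π)(0.0272)(1.24833) / 0.00635 = 16.7987 s⁻¹
ΔT = η·γ̇²·t_res / (ρ·cp) = 1952 · (16.7987)² · 48.6658 / (931 · 1987) = 14.4913 K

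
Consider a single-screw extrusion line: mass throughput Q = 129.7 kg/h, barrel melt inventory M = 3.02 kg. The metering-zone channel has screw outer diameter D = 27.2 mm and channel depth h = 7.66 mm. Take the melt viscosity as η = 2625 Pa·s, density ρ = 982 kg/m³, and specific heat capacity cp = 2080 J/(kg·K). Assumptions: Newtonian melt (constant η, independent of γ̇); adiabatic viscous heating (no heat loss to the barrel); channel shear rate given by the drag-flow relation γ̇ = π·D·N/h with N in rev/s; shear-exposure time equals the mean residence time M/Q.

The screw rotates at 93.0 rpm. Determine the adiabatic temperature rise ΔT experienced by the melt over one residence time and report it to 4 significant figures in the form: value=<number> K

Convert throughput: Q = 129.7 kg/h = 129.7/3600 = 0.0360278 kg/s
Mean residence time: t_res = M/Q_s = 3.02 kg / 0.0360278 kg/s = 83.8242 s
Geometry in metres: D = 27.2 mm → 0.0272 m, h = 7.66 mm → 0.00766 m; screw speed N = 93.0 rpm = 1.55 rev/s
γ̇ = π D N / h = (π)(0.0272)(1.55) / 0.00766 = 17.2911 s⁻¹
ΔT = η·γ̇²·t_res / (ρ·cp) = 2625 · (17.2911)² · 83.8242 / (982 · 2080) = 32.2083 K

value=32.21 K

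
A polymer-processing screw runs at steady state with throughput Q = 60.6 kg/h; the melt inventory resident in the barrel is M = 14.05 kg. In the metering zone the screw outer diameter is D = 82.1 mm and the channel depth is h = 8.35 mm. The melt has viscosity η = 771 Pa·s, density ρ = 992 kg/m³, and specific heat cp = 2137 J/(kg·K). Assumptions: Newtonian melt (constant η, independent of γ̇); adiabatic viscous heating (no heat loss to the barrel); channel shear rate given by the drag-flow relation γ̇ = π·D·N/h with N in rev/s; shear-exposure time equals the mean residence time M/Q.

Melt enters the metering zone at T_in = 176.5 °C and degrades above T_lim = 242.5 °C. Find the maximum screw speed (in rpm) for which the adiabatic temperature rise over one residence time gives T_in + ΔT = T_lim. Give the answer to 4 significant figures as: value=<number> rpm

Q_s = Q / 3600 = 60.6 / 3600 = 0.0168333 kg/s
Mean residence time: t_res = M/Q_s = 14.05 kg / 0.0168333 kg/s = 834.653 s
Convert to metres: D = 0.0821 m, h = 0.00835 m
Allowable rise: ΔT_a = T_lim − T_in = 242.5 − 176.5 = 66 K
Invert ΔT = ηγ̇²t_res/(ρcp) for γ̇: γ̇_max² = ΔT_a ρ cp / (η t_res) = 66·992·2137 / (771·834.653) = 217.42 s⁻²
γ̇_max = sqrt(217.42) = 14.7452 s⁻¹
N_max = γ̇_max h / (πD) = 14.7452·0.00835/(π·0.0821) = 0.477357 rev/s → ×60 = 28.6414 rpm

value=28.64 rpm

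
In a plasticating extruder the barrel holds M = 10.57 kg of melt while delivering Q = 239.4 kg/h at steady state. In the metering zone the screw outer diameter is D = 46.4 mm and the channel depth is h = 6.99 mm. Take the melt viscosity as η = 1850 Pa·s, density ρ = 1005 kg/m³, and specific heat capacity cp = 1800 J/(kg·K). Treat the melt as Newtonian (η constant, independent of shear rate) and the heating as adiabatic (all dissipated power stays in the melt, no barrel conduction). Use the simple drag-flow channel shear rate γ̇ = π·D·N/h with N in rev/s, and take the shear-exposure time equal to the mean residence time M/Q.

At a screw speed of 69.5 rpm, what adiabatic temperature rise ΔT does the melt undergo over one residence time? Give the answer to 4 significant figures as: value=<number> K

Q_s = Q / 3600 = 239.4 / 3600 = 0.0665 kg/s
t_res = M / Q_s = 10.57 / 0.0665 = 158.947 s
D = 46.4 mm = 0.0464 m;  h = 6.99 mm = 0.00699 m;  N = 69.5 rpm / 60 = 1.15833 rev/s
γ̇ = π·D·N / h = π · 0.0464 · 1.15833 / 0.00699 = 24.156 s⁻¹
ΔT = η·γ̇²·t_res/(ρ·cp) = [1850 × 24.156² × 158.947] / [1005 × 1800] = 94.8495 K

value=94.85 K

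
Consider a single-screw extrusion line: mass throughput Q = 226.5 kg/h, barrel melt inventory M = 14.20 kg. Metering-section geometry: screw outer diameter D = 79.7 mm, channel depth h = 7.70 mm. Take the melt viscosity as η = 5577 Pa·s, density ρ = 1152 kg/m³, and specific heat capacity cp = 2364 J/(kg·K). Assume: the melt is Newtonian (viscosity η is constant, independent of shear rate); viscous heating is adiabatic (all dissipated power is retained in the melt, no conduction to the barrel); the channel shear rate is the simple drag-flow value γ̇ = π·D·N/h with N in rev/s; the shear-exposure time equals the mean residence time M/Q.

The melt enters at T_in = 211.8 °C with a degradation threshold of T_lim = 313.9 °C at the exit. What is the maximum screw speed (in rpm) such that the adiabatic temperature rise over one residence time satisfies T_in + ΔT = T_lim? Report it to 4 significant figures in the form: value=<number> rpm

Q_s = Q / 3600 = 226.5 / 3600 = 0.0629167 kg/s
t_res = M / Q_s = 14.20 ÷ 0.0629167 = 225.695 s
D = 79.7 mm = 0.0797 m;  h = 7.70 mm = 0.0077 m
Allowable rise: ΔT_a = T_lim − T_in = 313.9 − 211.8 = 102.1 K
Invert ΔT = ηγ̇²t_res/(ρcp) for γ̇: γ̇_max² = ΔT_a ρ cp / (η t_res) = 102.1·1152·2364 / (5577·225.695) = 220.903 s⁻²
γ̇_max = sqrt(220.903) = 14.8628 s⁻¹
N_max = γ̇_max·h / (π·D) = 14.8628 · 0.0077 / (π · 0.0797) = 0.457071 rev/s = 27.4243 rpm

value=27.42 rpm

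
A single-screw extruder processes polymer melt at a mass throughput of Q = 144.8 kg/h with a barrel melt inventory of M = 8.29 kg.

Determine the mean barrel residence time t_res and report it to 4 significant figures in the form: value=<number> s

value=206.1 s

Throughput in SI: Q_s = 144.8 kg/h ÷ 3600 s/h = 0.0402222 kg/s
Mean residence time: t_res = M/Q_s = 8.29 kg / 0.0402222 kg/s = 206.105 s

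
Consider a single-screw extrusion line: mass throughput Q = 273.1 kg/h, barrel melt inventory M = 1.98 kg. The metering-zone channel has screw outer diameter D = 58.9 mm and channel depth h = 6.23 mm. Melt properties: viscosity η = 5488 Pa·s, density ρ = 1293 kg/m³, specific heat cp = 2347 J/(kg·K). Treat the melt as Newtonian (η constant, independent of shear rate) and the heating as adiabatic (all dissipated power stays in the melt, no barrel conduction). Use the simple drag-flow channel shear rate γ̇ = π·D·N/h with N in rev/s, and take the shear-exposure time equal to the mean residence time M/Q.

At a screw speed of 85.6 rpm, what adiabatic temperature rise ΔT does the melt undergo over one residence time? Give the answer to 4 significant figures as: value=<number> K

value=84.75 K

Convert throughput: Q = 273.1 kg/h = 273.1/3600 = 0.0758611 kg/s
t_res = M / Q_s = 1.98 ÷ 0.0758611 = 26.1003 s
Convert to SI: D = 0.0589 m, h = 0.00623 m, N = 85.6/60 = 1.42667 rev/s
γ̇ = π D N / h = (π)(0.0589)(1.42667) / 0.00623 = 42.374 s⁻¹
ΔT = η·γ̇²·t_res/(ρ·cp) = [5488 × 42.374² × 26.1003] / [1293 × 2347] = 84.7516 K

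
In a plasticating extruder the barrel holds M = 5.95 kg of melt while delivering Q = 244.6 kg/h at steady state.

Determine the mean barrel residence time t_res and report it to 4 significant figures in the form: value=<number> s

Q_s = Q / 3600 = 244.6 / 3600 = 0.0679444 kg/s
t_res = M / Q_s = 5.95 ÷ 0.0679444 = 87.5715 s

value=87.57 s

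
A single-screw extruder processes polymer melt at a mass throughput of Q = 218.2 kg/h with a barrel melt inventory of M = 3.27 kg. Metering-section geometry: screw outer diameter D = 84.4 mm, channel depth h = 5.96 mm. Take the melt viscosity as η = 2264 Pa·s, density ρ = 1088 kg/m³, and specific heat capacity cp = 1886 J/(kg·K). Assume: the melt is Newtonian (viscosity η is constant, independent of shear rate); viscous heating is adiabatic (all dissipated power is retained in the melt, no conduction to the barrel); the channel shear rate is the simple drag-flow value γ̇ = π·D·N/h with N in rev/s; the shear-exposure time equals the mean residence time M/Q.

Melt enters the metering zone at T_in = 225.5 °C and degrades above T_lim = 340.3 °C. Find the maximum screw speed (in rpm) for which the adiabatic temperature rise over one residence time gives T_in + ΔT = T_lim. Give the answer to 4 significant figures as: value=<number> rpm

value=59.23 rpm

Throughput in SI: Q_s = 218.2 kg/h ÷ 3600 s/h = 0.0606111 kg/s
t_res = M / Q_s = 3.27 ÷ 0.0606111 = 53.9505 s
Geometry in SI: D = 84.4 mm → 0.0844 m, h = 5.96 mm → 0.00596 m
Allowable rise: ΔT_a = T_lim − T_in = 340.3 − 225.5 = 114.8 K
Invert ΔT = ηγ̇²t_res/(ρcp) for γ̇: γ̇_max² = ΔT_a ρ cp / (η t_res) = 114.8·1088·1886 / (2264·53.9505) = 1928.59 s⁻²
γ̇_max = sqrt(1928.59) = 43.9157 s⁻¹
N_max = γ̇_max·h / (π·D) = 43.9157 · 0.00596 / (π · 0.0844) = 0.98713 rev/s = 59.2278 rpm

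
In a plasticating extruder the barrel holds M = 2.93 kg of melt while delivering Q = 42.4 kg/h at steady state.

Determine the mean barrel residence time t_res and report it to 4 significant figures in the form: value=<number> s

Convert throughput: Q = 42.4 kg/h = 42.4/3600 = 0.0117778 kg/s
t_res = M / Q_s = 2.93 / 0.0117778 = 248.774 s

value=248.8 s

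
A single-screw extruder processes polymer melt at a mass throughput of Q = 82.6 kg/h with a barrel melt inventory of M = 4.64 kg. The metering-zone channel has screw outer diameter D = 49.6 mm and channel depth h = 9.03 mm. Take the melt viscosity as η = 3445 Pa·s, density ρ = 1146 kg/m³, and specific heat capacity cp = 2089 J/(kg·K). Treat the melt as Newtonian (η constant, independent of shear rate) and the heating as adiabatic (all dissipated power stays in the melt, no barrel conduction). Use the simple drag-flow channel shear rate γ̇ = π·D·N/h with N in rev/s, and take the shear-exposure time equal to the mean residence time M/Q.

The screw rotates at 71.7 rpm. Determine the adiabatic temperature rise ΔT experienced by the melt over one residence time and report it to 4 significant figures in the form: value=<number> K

value=123.7 K

Convert throughput: Q = 82.6 kg/h = 82.6/3600 = 0.0229444 kg/s
t_res = M / Q_s = 4.64 / 0.0229444 = 202.228 s
D = 49.6 mm = 0.0496 m;  h = 9.03 mm = 0.00903 m;  N = 71.7 rpm / 60 = 1.195 rev/s
Shear rate: γ̇ = πDN/h = π·0.0496·1.195/0.00903 = 20.6211 s⁻¹
ΔT = η·γ̇²·t_res/(ρ·cp) = [3445 × 20.6211² × 202.228] / [1146 × 2089] = 123.746 K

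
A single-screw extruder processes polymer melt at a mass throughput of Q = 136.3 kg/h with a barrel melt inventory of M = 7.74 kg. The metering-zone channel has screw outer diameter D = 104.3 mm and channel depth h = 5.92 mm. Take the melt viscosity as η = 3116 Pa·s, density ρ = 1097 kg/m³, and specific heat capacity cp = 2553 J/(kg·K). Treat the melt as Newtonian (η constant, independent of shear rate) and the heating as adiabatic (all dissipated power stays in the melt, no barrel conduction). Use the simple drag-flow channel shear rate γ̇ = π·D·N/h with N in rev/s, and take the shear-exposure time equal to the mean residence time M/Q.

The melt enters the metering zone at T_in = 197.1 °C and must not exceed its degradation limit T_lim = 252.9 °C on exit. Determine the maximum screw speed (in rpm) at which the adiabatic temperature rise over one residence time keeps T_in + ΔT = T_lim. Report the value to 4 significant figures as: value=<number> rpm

value=16.98 rpm

Convert throughput: Q = 136.3 kg/h = 136.3/3600 = 0.0378611 kg/s
Mean residence time: t_res = M/Q_s = 7.74 kg / 0.0378611 kg/s = 204.431 s
D = 104.3 mm = 0.1043 m;  h = 5.92 mm = 0.00592 m
Allowable rise: ΔT_a = T_lim − T_in = 252.9 − 197.1 = 55.8 K
γ̇_max² = ΔT_a·ρ·cp / (η·t_res) = [55.8 × 1097 × 2553] / [3116 × 204.431] = 245.328 s⁻²
γ̇_max = √245.328 = 15.6629 s⁻¹
Solve γ̇ = πDN/h for N: N_max = γ̇_max·h/(π·D) = 15.6629 × 0.00592 / (π × 0.1043) = 0.282983 rev/s = 16.979 rpm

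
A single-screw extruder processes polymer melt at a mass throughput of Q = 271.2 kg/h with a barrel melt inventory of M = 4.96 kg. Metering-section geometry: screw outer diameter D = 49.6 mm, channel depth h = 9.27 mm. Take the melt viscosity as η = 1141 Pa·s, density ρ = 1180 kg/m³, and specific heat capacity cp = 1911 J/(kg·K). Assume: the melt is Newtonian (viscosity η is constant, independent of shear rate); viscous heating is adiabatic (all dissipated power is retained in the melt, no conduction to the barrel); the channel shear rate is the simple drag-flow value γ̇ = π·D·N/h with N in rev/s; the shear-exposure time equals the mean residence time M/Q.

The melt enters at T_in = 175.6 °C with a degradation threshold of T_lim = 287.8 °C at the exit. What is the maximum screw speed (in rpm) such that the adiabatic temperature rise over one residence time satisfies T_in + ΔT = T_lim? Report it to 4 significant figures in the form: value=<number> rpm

value=207.1 rpm

Convert throughput: Q = 271.2 kg/h = 271.2/3600 = 0.0753333 kg/s
t_res = M / Q_s = 4.96 ÷ 0.0753333 = 65.8407 s
Geometry in SI: D = 49.6 mm → 0.0496 m, h = 9.27 mm → 0.00927 m
Allowable rise: ΔT_a = T_lim − T_in = 287.8 − 175.6 = 112.2 K
γ̇_max² = ΔT_a·ρ·cp / (η·t_res) = [112.2 × 1180 × 1911] / [1141 × 65.8407] = 3367.87 s⁻²
γ̇_max = sqrt(3367.87) = 58.0334 s⁻¹
Solve γ̇ = πDN/h for N: N_max = γ̇_max·h/(π·D) = 58.0334 × 0.00927 / (π × 0.0496) = 3.45244 rev/s = 207.146 rpm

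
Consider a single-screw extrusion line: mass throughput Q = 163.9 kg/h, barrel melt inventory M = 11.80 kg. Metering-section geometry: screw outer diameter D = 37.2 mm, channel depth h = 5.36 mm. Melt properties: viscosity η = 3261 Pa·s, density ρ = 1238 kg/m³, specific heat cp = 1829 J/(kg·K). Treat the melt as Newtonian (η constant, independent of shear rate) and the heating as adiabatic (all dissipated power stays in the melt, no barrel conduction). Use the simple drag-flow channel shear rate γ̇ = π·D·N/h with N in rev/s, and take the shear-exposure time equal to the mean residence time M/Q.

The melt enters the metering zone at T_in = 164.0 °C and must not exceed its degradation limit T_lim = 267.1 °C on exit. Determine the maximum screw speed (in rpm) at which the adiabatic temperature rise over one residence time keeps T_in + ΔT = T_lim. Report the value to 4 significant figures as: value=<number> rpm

Throughput in SI: Q_s = 163.9 kg/h ÷ 3600 s/h = 0.0455278 kg/s
t_res = M / Q_s = 11.80 / 0.0455278 = 259.182 s
Convert to metres: D = 0.0372 m, h = 0.00536 m
ΔT_a = T_lim − T_in = 267.1 °C − 164.0 °C = 103.1 K
γ̇_max² = ΔT_a·ρ·cp/(η·t_res) = 103.1·1238·1829/(3261·259.182) = 276.208 s⁻²
Take the square root: γ̇_max = √(276.208) = 16.6195 s⁻¹
N_max = γ̇_max·h / (π·D) = 16.6195 · 0.00536 / (π · 0.0372) = 0.762237 rev/s = 45.7342 rpm

value=45.73 rpm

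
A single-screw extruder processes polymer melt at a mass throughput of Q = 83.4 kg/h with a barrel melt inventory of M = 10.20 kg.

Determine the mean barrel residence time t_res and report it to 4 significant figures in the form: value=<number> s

Throughput in SI: Q_s = 83.4 kg/h ÷ 3600 s/h = 0.0231667 kg/s
t_res = M / Q_s = 10.20 ÷ 0.0231667 = 440.288 s

value=440.3 s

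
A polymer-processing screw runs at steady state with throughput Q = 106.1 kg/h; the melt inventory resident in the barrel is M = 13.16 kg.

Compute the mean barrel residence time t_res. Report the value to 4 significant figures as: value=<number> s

Q_s = Q / 3600 = 106.1 / 3600 = 0.0294722 kg/s
t_res = M / Q_s = 13.16 ÷ 0.0294722 = 446.522 s

value=446.5 s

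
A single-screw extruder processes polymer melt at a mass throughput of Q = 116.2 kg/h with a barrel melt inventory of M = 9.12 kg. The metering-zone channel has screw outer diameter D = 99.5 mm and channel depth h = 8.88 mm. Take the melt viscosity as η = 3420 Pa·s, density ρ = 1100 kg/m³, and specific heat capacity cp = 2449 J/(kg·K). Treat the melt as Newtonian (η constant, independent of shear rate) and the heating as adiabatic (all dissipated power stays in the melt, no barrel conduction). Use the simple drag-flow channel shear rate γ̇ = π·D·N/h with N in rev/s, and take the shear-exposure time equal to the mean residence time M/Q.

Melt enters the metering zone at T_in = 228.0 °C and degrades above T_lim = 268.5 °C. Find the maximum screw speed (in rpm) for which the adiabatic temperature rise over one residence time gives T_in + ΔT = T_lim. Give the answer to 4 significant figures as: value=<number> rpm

value=18.11 rpm

Convert throughput: Q = 116.2 kg/h = 116.2/3600 = 0.0322778 kg/s
t_res = M / Q_s = 9.12 ÷ 0.0322778 = 282.547 s
Convert to metres: D = 0.0995 m, h = 0.00888 m
ΔT_a = T_lim − T_in = 268.5 − 228.0 = 40.5 K
γ̇_max² = ΔT_a·ρ·cp / (η·t_res) = [40.5 × 1100 × 2449] / [3420 × 282.547] = 112.907 s⁻²
γ̇_max = √112.907 = 10.6257 s⁻¹
Solve γ̇ = πDN/h for N: N_max = γ̇_max·h/(π·D) = 10.6257 × 0.00888 / (π × 0.0995) = 0.301856 rev/s = 18.1114 rpm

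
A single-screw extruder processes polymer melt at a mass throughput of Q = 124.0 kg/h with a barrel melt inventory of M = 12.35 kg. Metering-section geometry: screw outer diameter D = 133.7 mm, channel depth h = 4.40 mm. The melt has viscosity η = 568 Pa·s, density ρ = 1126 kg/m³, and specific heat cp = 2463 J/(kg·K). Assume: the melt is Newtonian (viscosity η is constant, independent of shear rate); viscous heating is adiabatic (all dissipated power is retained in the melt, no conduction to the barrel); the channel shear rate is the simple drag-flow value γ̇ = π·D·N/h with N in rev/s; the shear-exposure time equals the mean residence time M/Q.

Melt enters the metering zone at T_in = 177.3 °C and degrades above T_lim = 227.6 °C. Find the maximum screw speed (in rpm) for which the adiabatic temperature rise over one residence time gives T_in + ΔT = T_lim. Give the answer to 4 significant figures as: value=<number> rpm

value=16.45 rpm

Convert throughput: Q = 124.0 kg/h = 124.0/3600 = 0.0344444 kg/s
t_res = M / Q_s = 12.35 ÷ 0.0344444 = 358.548 s
Convert to metres: D = 0.1337 m, h = 0.0044 m
ΔT_a = T_lim − T_in = 227.6 °C − 177.3 °C = 50.3 K
Invert ΔT = ηγ̇²t_res/(ρcp) for γ̇: γ̇_max² = ΔT_a ρ cp / (η t_res) = 50.3·1126·2463 / (568·358.548) = 684.975 s⁻²
γ̇_max = √684.975 = 26.172 s⁻¹
Solve γ̇ = πDN/h for N: N_max = γ̇_max·h/(π·D) = 26.172 × 0.0044 / (π × 0.1337) = 0.274163 rev/s = 16.4498 rpm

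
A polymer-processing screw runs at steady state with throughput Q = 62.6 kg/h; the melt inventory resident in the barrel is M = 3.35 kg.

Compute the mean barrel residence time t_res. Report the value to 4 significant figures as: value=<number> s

Convert throughput: Q = 62.6 kg/h = 62.6/3600 = 0.0173889 kg/s
t_res = M / Q_s = 3.35 ÷ 0.0173889 = 192.652 s

value=192.7 s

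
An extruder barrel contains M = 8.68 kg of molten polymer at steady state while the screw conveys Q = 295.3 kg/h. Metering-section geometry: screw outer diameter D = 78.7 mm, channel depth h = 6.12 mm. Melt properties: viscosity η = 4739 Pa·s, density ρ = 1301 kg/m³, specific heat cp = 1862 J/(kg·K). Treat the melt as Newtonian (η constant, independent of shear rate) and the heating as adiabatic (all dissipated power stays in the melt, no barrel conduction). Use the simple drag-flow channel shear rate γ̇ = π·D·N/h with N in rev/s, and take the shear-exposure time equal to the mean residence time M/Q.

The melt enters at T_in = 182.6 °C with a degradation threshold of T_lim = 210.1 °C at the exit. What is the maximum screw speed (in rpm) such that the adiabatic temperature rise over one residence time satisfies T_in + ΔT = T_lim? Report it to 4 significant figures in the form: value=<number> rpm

Convert throughput: Q = 295.3 kg/h = 295.3/3600 = 0.0820278 kg/s
t_res = M / Q_s = 8.68 / 0.0820278 = 105.818 s
Geometry in SI: D = 78.7 mm → 0.0787 m, h = 6.12 mm → 0.00612 m
ΔT_a = T_lim − T_in = 210.1 °C − 182.6 °C = 27.5 K
Invert ΔT = ηγ̇²t_res/(ρcp) for γ̇: γ̇_max² = ΔT_a ρ cp / (η t_res) = 27.5·1301·1862 / (4739·105.818) = 132.845 s⁻²
γ̇_max = sqrt(132.845) = 11.5258 s⁻¹
Solve γ̇ = πDN/h for N: N_max = γ̇_max·h/(π·D) = 11.5258 × 0.00612 / (π × 0.0787) = 0.285298 rev/s = 17.1179 rpm

value=17.12 rpm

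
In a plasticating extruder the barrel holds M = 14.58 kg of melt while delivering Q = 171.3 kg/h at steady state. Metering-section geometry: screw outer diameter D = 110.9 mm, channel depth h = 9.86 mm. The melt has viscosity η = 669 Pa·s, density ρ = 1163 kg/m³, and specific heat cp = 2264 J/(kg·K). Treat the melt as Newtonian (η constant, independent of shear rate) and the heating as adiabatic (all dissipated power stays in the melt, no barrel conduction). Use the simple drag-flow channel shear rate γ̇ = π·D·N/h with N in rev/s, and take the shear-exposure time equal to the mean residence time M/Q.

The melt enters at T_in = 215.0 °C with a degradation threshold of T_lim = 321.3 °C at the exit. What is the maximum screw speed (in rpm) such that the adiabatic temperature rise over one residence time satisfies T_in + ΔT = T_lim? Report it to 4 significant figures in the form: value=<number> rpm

value=62.74 rpm

Q_s = Q / 3600 = 171.3 / 3600 = 0.0475833 kg/s
Mean residence time: t_res = M/Q_s = 14.58 kg / 0.0475833 kg/s = 306.41 s
Geometry in SI: D = 110.9 mm → 0.1109 m, h = 9.86 mm → 0.00986 m
Allowable rise: ΔT_a = T_lim − T_in = 321.3 − 215.0 = 106.3 K
γ̇_max² = ΔT_a·ρ·cp/(η·t_res) = 106.3·1163·2264/(669·306.41) = 1365.4 s⁻²
Take the square root: γ̇_max = √(1365.4) = 36.9514 s⁻¹
N_max = γ̇_max·h / (π·D) = 36.9514 · 0.00986 / (π · 0.1109) = 1.04575 rev/s = 62.7447 rpm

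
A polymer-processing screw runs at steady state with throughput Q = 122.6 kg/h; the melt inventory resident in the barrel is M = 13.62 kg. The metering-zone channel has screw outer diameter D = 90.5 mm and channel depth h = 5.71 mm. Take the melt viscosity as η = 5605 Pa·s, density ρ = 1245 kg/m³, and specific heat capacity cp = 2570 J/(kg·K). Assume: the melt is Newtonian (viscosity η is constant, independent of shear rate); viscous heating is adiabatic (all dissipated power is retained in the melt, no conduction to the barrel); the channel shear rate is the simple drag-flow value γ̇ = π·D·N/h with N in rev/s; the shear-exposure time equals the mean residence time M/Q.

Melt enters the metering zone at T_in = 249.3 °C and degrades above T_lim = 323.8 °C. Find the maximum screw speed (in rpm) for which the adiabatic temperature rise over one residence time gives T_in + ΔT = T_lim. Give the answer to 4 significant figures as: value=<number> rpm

Convert throughput: Q = 122.6 kg/h = 122.6/3600 = 0.0340556 kg/s
t_res = M / Q_s = 13.62 ÷ 0.0340556 = 399.935 s
D = 90.5 mm = 0.0905 m;  h = 5.71 mm = 0.00571 m
ΔT_a = T_lim − T_in = 323.8 °C − 249.3 °C = 74.5 K
γ̇_max² = ΔT_a·ρ·cp / (η·t_res) = [74.5 × 1245 × 2570] / [5605 × 399.935] = 106.339 s⁻²
γ̇_max = sqrt(106.339) = 10.3121 s⁻¹
N_max = γ̇_max·h / (π·D) = 10.3121 · 0.00571 / (π · 0.0905) = 0.207102 rev/s = 12.4261 rpm

value=12.43 rpm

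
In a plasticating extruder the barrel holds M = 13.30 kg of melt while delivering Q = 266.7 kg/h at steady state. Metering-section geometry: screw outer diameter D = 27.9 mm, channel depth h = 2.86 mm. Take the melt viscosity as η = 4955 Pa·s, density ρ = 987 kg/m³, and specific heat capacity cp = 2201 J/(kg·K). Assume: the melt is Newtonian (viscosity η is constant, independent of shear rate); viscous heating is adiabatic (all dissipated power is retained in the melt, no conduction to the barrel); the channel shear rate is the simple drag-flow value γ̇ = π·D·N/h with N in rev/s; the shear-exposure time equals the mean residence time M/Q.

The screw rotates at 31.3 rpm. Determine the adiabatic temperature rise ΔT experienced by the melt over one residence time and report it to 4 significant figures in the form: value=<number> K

value=104.7 K

Q_s = Q / 3600 = 266.7 / 3600 = 0.0740833 kg/s
t_res = M / Q_s = 13.30 ÷ 0.0740833 = 179.528 s
Convert to SI: D = 0.0279 m, h = 0.00286 m, N = 31.3/60 = 0.521667 rev/s
Shear rate: γ̇ = πDN/h = π·0.0279·0.521667/0.00286 = 15.9875 s⁻¹
Adiabatic rise: ΔT = η γ̇² t_res / (ρ cp) = 4955·(15.9875)²·179.528 / (987·2201) = 104.665 K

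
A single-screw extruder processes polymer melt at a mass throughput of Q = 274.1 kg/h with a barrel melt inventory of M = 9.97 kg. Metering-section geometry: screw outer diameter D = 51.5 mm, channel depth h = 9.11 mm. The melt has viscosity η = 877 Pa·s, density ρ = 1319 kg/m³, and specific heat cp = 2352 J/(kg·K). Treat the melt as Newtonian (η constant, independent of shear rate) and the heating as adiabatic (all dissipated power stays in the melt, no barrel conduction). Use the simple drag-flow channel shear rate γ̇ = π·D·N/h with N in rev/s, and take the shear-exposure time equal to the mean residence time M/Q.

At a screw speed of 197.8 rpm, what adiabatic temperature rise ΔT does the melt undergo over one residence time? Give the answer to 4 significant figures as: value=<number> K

value=126.9 K

Throughput in SI: Q_s = 274.1 kg/h ÷ 3600 s/h = 0.0761389 kg/s
t_res = M / Q_s = 9.97 / 0.0761389 = 130.945 s
Geometry in metres: D = 51.5 mm → 0.0515 m, h = 9.11 mm → 0.00911 m; screw speed N = 197.8 rpm = 3.29667 rev/s
γ̇ = π·D·N / h = π · 0.0515 · 3.29667 / 0.00911 = 58.5482 s⁻¹
ΔT = η·γ̇²·t_res/(ρ·cp) = [877 × 58.5482² × 130.945] / [1319 × 2352] = 126.892 K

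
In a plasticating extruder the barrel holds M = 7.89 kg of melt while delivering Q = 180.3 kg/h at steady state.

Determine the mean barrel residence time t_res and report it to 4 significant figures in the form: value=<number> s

Throughput in SI: Q_s = 180.3 kg/h ÷ 3600 s/h = 0.0500833 kg/s
t_res = M / Q_s = 7.89 ÷ 0.0500833 = 157.537 s

value=157.5 s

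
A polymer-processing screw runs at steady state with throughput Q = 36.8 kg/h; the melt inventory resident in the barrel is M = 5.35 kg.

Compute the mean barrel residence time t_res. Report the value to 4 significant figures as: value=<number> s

Q_s = Q / 3600 = 36.8 / 3600 = 0.0102222 kg/s
Mean residence time: t_res = M/Q_s = 5.35 kg / 0.0102222 kg/s = 523.37 s

value=523.4 s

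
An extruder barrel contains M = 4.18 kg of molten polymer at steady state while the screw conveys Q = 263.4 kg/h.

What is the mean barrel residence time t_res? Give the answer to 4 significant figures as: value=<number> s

Convert throughput: Q = 263.4 kg/h = 263.4/3600 = 0.0731667 kg/s
t_res = M / Q_s = 4.18 / 0.0731667 = 57.1298 s

value=57.13 s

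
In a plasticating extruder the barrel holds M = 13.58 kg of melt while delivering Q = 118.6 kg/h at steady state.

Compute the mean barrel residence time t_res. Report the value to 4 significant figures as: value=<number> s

value=412.2 s

Throughput in SI: Q_s = 118.6 kg/h ÷ 3600 s/h = 0.0329444 kg/s
t_res = M / Q_s = 13.58 ÷ 0.0329444 = 412.209 s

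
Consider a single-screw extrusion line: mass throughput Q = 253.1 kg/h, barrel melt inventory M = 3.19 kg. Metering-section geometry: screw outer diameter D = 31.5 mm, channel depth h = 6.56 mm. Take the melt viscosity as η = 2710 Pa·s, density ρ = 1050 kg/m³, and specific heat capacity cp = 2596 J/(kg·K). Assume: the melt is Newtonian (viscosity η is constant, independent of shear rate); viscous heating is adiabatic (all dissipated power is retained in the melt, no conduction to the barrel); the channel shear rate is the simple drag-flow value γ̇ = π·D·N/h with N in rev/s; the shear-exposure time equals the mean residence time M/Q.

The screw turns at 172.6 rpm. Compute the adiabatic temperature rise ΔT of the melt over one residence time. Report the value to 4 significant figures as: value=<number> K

Throughput in SI: Q_s = 253.1 kg/h ÷ 3600 s/h = 0.0703056 kg/s
t_res = M / Q_s = 3.19 / 0.0703056 = 45.3734 s
D = 31.5 mm = 0.0315 m;  h = 6.56 mm = 0.00656 m;  N = 172.6 rpm / 60 = 2.87667 rev/s
Shear rate: γ̇ = πDN/h = π·0.0315·2.87667/0.00656 = 43.3956 s⁻¹
ΔT = η·γ̇²·t_res/(ρ·cp) = [2710 × 43.3956² × 45.3734] / [1050 × 2596] = 84.951 K

value=84.95 K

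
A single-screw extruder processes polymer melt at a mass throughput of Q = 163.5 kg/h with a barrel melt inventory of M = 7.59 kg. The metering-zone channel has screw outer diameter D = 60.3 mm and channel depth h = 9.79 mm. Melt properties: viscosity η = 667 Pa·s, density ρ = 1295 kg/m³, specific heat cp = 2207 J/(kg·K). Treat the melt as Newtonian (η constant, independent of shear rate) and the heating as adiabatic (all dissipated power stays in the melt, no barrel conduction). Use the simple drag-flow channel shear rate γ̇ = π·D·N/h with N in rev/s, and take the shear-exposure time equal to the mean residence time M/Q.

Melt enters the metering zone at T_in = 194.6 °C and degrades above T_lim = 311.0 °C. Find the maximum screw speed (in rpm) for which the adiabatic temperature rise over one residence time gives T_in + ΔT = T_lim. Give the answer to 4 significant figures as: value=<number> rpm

value=169.4 rpm

Q_s = Q / 3600 = 163.5 / 3600 = 0.0454167 kg/s
t_res = M / Q_s = 7.59 / 0.0454167 = 167.119 s
Geometry in SI: D = 60.3 mm → 0.0603 m, h = 9.79 mm → 0.00979 m
Allowable rise: ΔT_a = T_lim − T_in = 311.0 − 194.6 = 116.4 K
Invert ΔT = ηγ̇²t_res/(ρcp) for γ̇: γ̇_max² = ΔT_a ρ cp / (η t_res) = 116.4·1295·2207 / (667·167.119) = 2984.51 s⁻²
Take the square root: γ̇_max = √(2984.51) = 54.6306 s⁻¹
Solve γ̇ = πDN/h for N: N_max = γ̇_max·h/(π·D) = 54.6306 × 0.00979 / (π × 0.0603) = 2.82327 rev/s = 169.396 rpm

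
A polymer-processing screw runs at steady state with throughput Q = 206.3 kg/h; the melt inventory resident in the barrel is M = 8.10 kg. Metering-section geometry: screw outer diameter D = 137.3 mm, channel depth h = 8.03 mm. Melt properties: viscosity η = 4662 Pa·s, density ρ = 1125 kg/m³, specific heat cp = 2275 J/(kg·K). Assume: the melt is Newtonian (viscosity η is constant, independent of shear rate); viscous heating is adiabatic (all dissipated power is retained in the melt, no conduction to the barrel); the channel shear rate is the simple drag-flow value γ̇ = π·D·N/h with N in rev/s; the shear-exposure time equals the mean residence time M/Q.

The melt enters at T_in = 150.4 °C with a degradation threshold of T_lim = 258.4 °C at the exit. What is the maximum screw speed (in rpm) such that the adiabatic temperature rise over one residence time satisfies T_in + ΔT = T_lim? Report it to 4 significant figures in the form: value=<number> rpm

Throughput in SI: Q_s = 206.3 kg/h ÷ 3600 s/h = 0.0573056 kg/s
t_res = M / Q_s = 8.10 ÷ 0.0573056 = 141.348 s
Convert to metres: D = 0.1373 m, h = 0.00803 m
ΔT_a = T_lim − T_in = 258.4 °C − 150.4 °C = 108 K
Invert ΔT = ηγ̇²t_res/(ρcp) for γ̇: γ̇_max² = ΔT_a ρ cp / (η t_res) = 108·1125·2275 / (4662·141.348) = 419.466 s⁻²
Take the square root: γ̇_max = √(419.466) = 20.4809 s⁻¹
N_max = γ̇_max·h / (π·D) = 20.4809 · 0.00803 / (π · 0.1373) = 0.38128 rev/s = 22.8768 rpm

value=22.88 rpm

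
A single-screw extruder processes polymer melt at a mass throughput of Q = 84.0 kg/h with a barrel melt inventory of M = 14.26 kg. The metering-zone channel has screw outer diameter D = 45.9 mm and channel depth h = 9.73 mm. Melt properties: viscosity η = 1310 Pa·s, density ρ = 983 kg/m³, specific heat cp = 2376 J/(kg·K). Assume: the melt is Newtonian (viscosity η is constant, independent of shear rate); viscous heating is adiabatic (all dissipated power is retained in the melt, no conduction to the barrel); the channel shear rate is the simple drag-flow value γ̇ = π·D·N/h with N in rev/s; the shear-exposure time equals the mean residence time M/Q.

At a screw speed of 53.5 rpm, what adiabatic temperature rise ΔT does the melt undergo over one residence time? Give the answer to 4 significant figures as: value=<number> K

Throughput in SI: Q_s = 84.0 kg/h ÷ 3600 s/h = 0.0233333 kg/s
t_res = M / Q_s = 14.26 / 0.0233333 = 611.143 s
D = 45.9 mm = 0.0459 m;  h = 9.73 mm = 0.00973 m;  N = 53.5 rpm / 60 = 0.891667 rev/s
Shear rate: γ̇ = πDN/h = π·0.0459·0.891667/0.00973 = 13.2145 s⁻¹
Adiabatic rise: ΔT = η γ̇² t_res / (ρ cp) = 1310·(13.2145)²·611.143 / (983·2376) = 59.8575 K

value=59.86 K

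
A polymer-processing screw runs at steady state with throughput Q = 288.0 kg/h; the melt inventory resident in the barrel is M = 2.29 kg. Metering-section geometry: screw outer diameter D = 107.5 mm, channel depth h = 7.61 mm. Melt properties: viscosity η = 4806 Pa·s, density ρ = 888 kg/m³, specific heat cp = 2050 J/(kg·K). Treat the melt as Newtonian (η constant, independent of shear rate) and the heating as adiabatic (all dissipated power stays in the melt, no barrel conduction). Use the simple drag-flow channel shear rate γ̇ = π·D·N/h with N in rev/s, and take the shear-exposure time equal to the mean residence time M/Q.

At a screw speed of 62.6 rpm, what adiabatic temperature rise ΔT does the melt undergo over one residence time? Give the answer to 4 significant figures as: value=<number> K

Throughput in SI: Q_s = 288.0 kg/h ÷ 3600 s/h = 0.08 kg/s
Mean residence time: t_res = M/Q_s = 2.29 kg / 0.08 kg/s = 28.625 s
D = 107.5 mm = 0.1075 m;  h = 7.61 mm = 0.00761 m;  N = 62.6 rpm / 60 = 1.04333 rev/s
γ̇ = π·D·N / h = π · 0.1075 · 1.04333 / 0.00761 = 46.3017 s⁻¹
ΔT = η·γ̇²·t_res/(ρ·cp) = [4806 × 46.3017² × 28.625] / [888 × 2050] = 162.015 K

value=162.0 K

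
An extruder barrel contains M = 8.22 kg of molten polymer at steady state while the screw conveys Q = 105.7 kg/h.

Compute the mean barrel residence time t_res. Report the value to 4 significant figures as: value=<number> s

Q_s = Q / 3600 = 105.7 / 3600 = 0.0293611 kg/s
t_res = M / Q_s = 8.22 / 0.0293611 = 279.962 s

value=280.0 s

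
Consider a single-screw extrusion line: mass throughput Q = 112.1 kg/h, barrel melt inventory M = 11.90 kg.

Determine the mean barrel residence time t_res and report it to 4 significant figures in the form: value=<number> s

value=382.2 s

Q_s = Q / 3600 = 112.1 / 3600 = 0.0311389 kg/s
Mean residence time: t_res = M/Q_s = 11.90 kg / 0.0311389 kg/s = 382.159 s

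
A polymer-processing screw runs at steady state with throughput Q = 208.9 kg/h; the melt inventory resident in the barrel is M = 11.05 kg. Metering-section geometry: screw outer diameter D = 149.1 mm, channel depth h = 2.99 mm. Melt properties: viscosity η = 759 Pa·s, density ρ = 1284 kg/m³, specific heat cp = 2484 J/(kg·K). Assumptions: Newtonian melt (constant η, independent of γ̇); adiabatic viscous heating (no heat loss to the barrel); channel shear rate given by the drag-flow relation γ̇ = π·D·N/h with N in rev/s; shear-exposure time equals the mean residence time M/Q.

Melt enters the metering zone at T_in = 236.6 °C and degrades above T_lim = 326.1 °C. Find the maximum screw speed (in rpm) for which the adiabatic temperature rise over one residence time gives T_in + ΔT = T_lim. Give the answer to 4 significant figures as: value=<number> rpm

value=17.02 rpm

Convert throughput: Q = 208.9 kg/h = 208.9/3600 = 0.0580278 kg/s
Mean residence time: t_res = M/Q_s = 11.05 kg / 0.0580278 kg/s = 190.426 s
D = 149.1 mm = 0.1491 m;  h = 2.99 mm = 0.00299 m
ΔT_a = T_lim − T_in = 326.1 − 236.6 = 89.5 K
γ̇_max² = ΔT_a·ρ·cp/(η·t_res) = 89.5·1284·2484/(759·190.426) = 1975.02 s⁻²
γ̇_max = sqrt(1975.02) = 44.4412 s⁻¹
Solve γ̇ = πDN/h for N: N_max = γ̇_max·h/(π·D) = 44.4412 × 0.00299 / (π × 0.1491) = 0.28368 rev/s = 17.0208 rpm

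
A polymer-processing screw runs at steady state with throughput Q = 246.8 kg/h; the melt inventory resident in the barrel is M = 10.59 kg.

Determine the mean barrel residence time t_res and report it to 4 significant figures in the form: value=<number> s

value=154.5 s

Throughput in SI: Q_s = 246.8 kg/h ÷ 3600 s/h = 0.0685556 kg/s
t_res = M / Q_s = 10.59 / 0.0685556 = 154.473 s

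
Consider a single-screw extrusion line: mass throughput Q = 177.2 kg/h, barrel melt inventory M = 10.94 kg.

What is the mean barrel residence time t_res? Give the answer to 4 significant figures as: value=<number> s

value=222.3 s

Q_s = Q / 3600 = 177.2 / 3600 = 0.0492222 kg/s
Mean residence time: t_res = M/Q_s = 10.94 kg / 0.0492222 kg/s = 222.257 s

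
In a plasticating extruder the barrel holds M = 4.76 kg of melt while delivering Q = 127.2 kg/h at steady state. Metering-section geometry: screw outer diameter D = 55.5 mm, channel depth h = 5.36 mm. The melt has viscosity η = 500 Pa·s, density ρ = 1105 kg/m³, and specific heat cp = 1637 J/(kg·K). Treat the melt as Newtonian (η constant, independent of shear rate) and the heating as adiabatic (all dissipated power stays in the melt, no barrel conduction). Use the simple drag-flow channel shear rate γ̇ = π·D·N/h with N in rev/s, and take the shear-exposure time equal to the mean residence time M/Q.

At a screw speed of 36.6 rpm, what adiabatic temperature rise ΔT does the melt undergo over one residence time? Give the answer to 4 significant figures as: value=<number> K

value=14.66 K

Q_s = Q / 3600 = 127.2 / 3600 = 0.0353333 kg/s
t_res = M / Q_s = 4.76 ÷ 0.0353333 = 134.717 s
D = 55.5 mm = 0.0555 m;  h = 5.36 mm = 0.00536 m;  N = 36.6 rpm / 60 = 0.61 rev/s
γ̇ = π D N / h = (π)(0.0555)(0.61) / 0.00536 = 19.843 s⁻¹
ΔT = η·γ̇²·t_res / (ρ·cp) = 500 · (19.843)² · 134.717 / (1105 · 1637) = 14.6621 K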